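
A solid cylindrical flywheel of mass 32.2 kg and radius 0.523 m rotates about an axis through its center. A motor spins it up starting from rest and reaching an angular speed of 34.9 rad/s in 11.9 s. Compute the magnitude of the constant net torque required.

I = ½MR² = (1/2)(32.2)(0.523)² = 4.404 kg·m².
α = Δω/Δt = (34.9 − 0)/11.9 = 2.933 rad/s².
τ = Iα = (4.404)(2.933) = 12.92 N·m.

τ ≈ 12.9 N·m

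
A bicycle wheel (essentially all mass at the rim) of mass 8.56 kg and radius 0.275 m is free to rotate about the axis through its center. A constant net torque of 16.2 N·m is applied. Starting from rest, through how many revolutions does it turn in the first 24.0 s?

≈ 1150 revolutions

I = MR² = (8.56)(0.275)² = 0.6474 kg·m².
α = τ/I = 16.2/0.6474 = 25.03 rad/s².
θ = ½αt² = ½(25.03)(24.0)² = 7207 rad.
Revolutions = θ/(2π) = 1147.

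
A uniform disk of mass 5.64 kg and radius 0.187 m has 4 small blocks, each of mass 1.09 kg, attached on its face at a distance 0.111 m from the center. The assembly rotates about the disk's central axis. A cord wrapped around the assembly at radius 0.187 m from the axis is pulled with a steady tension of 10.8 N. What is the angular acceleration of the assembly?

α ≈ 13.3 rad/s²

I_disk = ½MR² = ½(5.64)(0.187)² = 0.09861 kg·m².
I_blocks = 4·m·r² = 4(1.09)(0.111)² = 0.05372 kg·m².
Total I = 0.1523 kg·m².
τ = F r = (10.8)(0.187) = 2.020 N·m.
α = τ/I = 2.020/0.1523 = 13.26 rad/s².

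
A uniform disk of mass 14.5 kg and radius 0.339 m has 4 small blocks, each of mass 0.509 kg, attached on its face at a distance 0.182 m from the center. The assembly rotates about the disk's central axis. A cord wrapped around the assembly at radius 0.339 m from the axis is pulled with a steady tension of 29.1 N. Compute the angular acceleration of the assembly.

α ≈ 11.0 rad/s²

I_disk = ½MR² = ½(14.5)(0.339)² = 0.8332 kg·m².
I_blocks = 4·m·r² = 4(0.509)(0.182)² = 0.06744 kg·m².
Total I = 0.9006 kg·m².
τ = F r = (29.1)(0.339) = 9.865 N·m.
α = τ/I = 9.865/0.9006 = 10.95 rad/s².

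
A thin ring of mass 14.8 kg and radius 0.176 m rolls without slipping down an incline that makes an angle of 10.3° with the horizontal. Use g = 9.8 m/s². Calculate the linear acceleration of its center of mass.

Translation along the incline: Mg sinθ − f = Ma.
Rotation about the center: fR = Iα with I = MR². No-slip gives a = αR, so f = (I/R²)a = M a.
Substituting: Mg sinθ = (1 + 1.000)Ma, so a = g sinθ/(1 + 1.000) = (9.8) sin 10.3° / 2.000 = 0.8761 m/s².

a ≈ 0.876 m/s²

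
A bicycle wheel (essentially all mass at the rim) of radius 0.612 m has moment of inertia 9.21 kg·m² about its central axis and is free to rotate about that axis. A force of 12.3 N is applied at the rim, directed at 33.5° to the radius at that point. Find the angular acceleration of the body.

Only the tangential component produces torque: τ = F R sinθ = (12.3)(0.612) sin 33.5° = 4.155 N·m.
Newton's second law for rotation, τ = Iα, gives α = τ/I = 4.155/9.210 = 0.4511 rad/s².

α ≈ 0.451 rad/s²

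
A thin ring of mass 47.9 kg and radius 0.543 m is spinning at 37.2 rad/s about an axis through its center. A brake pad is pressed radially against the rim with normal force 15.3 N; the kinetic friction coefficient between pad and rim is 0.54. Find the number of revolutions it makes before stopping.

I = MR² = (47.9)(0.543)² = 14.12 kg·m².
Friction force f = μN = (0.54)(15.3) = 8.262 N at the rim; torque magnitude τ = fR = 4.486 N·m, opposing ω.
|α| = τ/I = 4.486/14.12 = 0.3177 rad/s² (deceleration).
ω² = ω₀² − 2|α|θ with ω = 0 ⇒ θ = ω₀²/(2|α|) = 2178 rad = 346.7 rev.

≈ 347 revolutions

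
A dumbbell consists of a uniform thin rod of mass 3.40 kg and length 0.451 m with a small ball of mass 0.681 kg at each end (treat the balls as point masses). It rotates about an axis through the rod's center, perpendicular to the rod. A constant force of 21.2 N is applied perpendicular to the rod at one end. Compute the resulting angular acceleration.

I_rod = (1/12)ML² = (1/12)(3.40)(0.451)² = 0.05763 kg·m².
I_balls = 2·m·(L/2)² = 2(0.681)(0.2255)² = 0.06926 kg·m².
Total I = 0.1269 kg·m².
τ = F·(L/2) = (21.2)(0.226) = 4.781 N·m.
α = τ/I = 4.781/0.1269 = 37.68 rad/s².

α ≈ 37.7 rad/s²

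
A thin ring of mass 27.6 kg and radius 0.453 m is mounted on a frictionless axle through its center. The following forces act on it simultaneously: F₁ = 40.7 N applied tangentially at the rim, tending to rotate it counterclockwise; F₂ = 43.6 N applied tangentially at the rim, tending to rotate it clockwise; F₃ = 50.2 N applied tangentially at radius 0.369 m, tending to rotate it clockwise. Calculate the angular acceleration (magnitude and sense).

α ≈ 3.50 rad/s², clockwise

I = MR² = (27.6)(0.453)² = 5.664 kg·m².
Taking counterclockwise as positive: τ₁ = +(40.7)(0.453) = +18.44 N·m; τ₂ = −(43.6)(0.453) = −19.75 N·m; τ₃ = −(50.2)(0.369) = −18.52 N·m.
Net torque τ = -19.84 N·m.
α = τ/I = -19.84/5.664 = -3.503 rad/s².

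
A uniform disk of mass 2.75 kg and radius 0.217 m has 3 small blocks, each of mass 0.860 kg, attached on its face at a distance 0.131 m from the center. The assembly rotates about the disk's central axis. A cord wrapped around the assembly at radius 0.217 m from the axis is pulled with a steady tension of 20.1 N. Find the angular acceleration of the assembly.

α ≈ 40.0 rad/s²

I_disk = ½MR² = ½(2.75)(0.217)² = 0.06475 kg·m².
I_blocks = 3·m·r² = 3(0.860)(0.131)² = 0.04428 kg·m².
Total I = 0.1090 kg·m².
τ = F r = (20.1)(0.217) = 4.362 N·m.
α = τ/I = 4.362/0.1090 = 40.01 rad/s².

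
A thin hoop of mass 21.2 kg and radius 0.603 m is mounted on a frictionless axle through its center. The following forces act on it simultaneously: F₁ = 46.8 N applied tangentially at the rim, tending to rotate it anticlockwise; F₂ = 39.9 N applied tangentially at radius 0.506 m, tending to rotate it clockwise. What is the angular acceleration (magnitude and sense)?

I = MR² = (21.2)(0.603)² = 7.709 kg·m².
Taking anticlockwise as positive: τ₁ = +(46.8)(0.603) = +28.22 N·m; τ₂ = −(39.9)(0.506) = −20.19 N·m.
Net torque τ = 8.031 N·m.
α = τ/I = 8.031/7.709 = 1.042 rad/s².

α ≈ 1.04 rad/s², anticlockwise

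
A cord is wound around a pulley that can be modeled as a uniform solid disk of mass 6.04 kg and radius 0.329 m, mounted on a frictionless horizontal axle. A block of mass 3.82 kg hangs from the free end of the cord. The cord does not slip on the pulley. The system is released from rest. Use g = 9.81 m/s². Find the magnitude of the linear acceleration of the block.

a ≈ 5.48 m/s²

I = ½MR² = (1/2)(6.04)(0.329)² = 0.3269 kg·m².
Block: mg − T = ma. Pulley: TR = Iα. No-slip: a = αR, so T = (I/R²)a = 3.020·a.
Then mg = (m + 3.020)a, so a = (3.82)(9.81)/(3.82 + 3.020) = 5.479 m/s².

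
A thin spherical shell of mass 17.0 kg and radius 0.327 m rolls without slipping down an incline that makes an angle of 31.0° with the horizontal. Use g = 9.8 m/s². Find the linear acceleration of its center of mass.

Translation along the incline: Mg sinθ − f = Ma.
Rotation about the center: fR = Iα with I = (2/3)MR². No-slip gives a = αR, so f = (I/R²)a = (2/3)M a.
Substituting: Mg sinθ = (1 + 0.6667)Ma, so a = g sinθ/(1 + 0.6667) = (9.8) sin 31.0° / 1.667 = 3.028 m/s².

a ≈ 3.03 m/s²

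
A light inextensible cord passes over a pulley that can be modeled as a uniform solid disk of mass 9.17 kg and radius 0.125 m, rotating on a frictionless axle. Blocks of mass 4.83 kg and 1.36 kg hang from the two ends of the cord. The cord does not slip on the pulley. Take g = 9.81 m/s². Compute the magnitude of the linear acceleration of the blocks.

a ≈ 3.16 m/s²

I = ½MR² = (1/2)(9.17)(0.125)² = 0.07164 kg·m².
Heavier block: m₁g − T₁ = m₁a. Lighter block: T₂ − m₂g = m₂a.
Pulley: (T₁ − T₂)R = Iα = I(a/R), so T₁ − T₂ = (I/R²)a = (1/2)M_p a = 4.585·a.
Adding the three: (m₁ − m₂)g = (m₁ + m₂ + 4.585)a, so a = (4.83 − 1.36)(9.81)/(4.83 + 1.36 + 4.585) = 3.159 m/s².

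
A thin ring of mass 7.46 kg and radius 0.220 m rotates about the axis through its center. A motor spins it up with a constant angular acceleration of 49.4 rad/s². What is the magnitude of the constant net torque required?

τ ≈ 17.8 N·m

I = MR² = (7.46)(0.220)² = 0.3611 kg·m².
τ = Iα = (0.3611)(49.40) = 17.84 N·m.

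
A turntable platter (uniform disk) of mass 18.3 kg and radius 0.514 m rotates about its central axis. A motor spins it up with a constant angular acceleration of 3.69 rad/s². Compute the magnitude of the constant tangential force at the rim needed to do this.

F ≈ 17.4 N

I = ½MR² = (1/2)(18.3)(0.514)² = 2.417 kg·m².
The required torque is τ = Iα = (2.417)(3.690) = 8.920 N·m.
A tangential force at the rim gives τ = FR, so F = τ/R = 8.920/0.514 = 17.35 N.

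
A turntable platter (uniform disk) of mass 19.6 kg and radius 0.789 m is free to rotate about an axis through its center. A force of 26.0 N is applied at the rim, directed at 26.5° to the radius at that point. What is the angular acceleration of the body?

α ≈ 1.50 rad/s²

I = ½MR² = (1/2)(19.6)(0.789)² = 6.101 kg·m².
Only the tangential component produces torque: τ = F R sinθ = (26.0)(0.789) sin 26.5° = 9.153 N·m.
Newton's second law for rotation, τ = Iα, gives α = τ/I = 9.153/6.101 = 1.500 rad/s².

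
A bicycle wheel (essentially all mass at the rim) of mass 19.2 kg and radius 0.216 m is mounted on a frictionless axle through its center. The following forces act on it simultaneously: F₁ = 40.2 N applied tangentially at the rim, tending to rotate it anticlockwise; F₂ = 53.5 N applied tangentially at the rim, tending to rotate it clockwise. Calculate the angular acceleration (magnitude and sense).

α ≈ 3.21 rad/s², clockwise

I = MR² = (19.2)(0.216)² = 0.8958 kg·m².
Taking anticlockwise as positive: τ₁ = +(40.2)(0.216) = +8.683 N·m; τ₂ = −(53.5)(0.216) = −11.56 N·m.
Net torque τ = -2.873 N·m.
α = τ/I = -2.873/0.8958 = -3.207 rad/s².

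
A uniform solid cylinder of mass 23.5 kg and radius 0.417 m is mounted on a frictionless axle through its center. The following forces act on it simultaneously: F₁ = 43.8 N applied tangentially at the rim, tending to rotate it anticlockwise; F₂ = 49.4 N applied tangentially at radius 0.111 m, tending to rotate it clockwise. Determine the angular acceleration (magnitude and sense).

I = ½MR² = (1/2)(23.5)(0.417)² = 2.043 kg·m².
Taking anticlockwise as positive: τ₁ = +(43.8)(0.417) = +18.26 N·m; τ₂ = −(49.4)(0.111) = −5.483 N·m.
Net torque τ = 12.78 N·m.
α = τ/I = 12.78/2.043 = 6.255 rad/s².

α ≈ 6.26 rad/s², anticlockwise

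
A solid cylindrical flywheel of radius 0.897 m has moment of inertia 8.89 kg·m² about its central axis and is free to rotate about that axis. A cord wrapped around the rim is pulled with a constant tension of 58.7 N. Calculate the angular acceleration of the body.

τ = F R = (58.7)(0.897) = 52.65 N·m.
From τ = Iα: α = 52.65/8.890 = 5.923 rad/s².

α ≈ 5.92 rad/s²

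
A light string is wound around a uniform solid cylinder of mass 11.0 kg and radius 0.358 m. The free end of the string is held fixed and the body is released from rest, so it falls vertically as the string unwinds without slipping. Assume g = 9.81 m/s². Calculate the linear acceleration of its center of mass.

a ≈ 6.54 m/s²

Translation: Mg − T = Ma. Rotation about the center: TR = Iα with I = ½MR².
With a = αR: T = (I/R²)a = (1/2)M a, so Mg = (1 + 0.5000)Ma.
a = g/(1 + 0.5000) = 9.81/1.500 = 6.540 m/s².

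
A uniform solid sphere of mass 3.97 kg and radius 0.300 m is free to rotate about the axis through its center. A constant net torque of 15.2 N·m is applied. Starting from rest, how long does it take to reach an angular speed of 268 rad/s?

I = (2/5)MR² = (2/5)(3.97)(0.300)² = 0.1429 kg·m².
α = τ/I = 15.2/0.1429 = 106.4 rad/s².
ω = αt ⇒ t = ω/α = 268/106.4 = 2.520 s.

t ≈ 2.52 s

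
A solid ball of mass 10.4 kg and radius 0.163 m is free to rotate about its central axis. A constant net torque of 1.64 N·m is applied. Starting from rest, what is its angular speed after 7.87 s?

ω ≈ 117 rad/s

I = (2/5)MR² = (2/5)(10.4)(0.163)² = 0.1105 kg·m².
α = τ/I = 1.64/0.1105 = 14.84 rad/s².
ω = ω₀ + αt = 0 + (14.84)(7.87) = 116.8 rad/s.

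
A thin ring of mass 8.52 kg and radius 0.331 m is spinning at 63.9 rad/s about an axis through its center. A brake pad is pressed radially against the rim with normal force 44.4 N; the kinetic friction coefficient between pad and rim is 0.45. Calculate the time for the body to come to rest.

t ≈ 9.02 s

I = MR² = (8.52)(0.331)² = 0.9335 kg·m².
Friction force f = μN = (0.45)(44.4) = 19.98 N at the rim; torque magnitude τ = fR = 6.613 N·m, opposing ω.
|α| = τ/I = 6.613/0.9335 = 7.085 rad/s² (deceleration).
0 = ω₀ − |α|t ⇒ t = ω₀/|α| = 63.9/7.085 = 9.019 s.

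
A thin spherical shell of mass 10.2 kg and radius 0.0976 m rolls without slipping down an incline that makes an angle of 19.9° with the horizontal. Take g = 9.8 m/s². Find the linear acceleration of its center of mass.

Translation along the incline: Mg sinθ − f = Ma.
Rotation about the center: fR = Iα with I = (2/3)MR². No-slip gives a = αR, so f = (I/R²)a = (2/3)M a.
Substituting: Mg sinθ = (1 + 0.6667)Ma, so a = g sinθ/(1 + 0.6667) = (9.8) sin 19.9° / 1.667 = 2.001 m/s².

a ≈ 2.00 m/s²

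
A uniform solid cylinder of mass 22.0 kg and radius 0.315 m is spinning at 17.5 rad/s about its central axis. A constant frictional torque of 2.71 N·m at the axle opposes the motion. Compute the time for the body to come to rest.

t ≈ 7.05 s

I = ½MR² = (1/2)(22.0)(0.315)² = 1.091 kg·m².
The net torque has magnitude 2.71 N·m, opposing ω.
|α| = τ/I = 2.710/1.091 = 2.483 rad/s² (deceleration).
0 = ω₀ − |α|t ⇒ t = ω₀/|α| = 17.5/2.483 = 7.048 s.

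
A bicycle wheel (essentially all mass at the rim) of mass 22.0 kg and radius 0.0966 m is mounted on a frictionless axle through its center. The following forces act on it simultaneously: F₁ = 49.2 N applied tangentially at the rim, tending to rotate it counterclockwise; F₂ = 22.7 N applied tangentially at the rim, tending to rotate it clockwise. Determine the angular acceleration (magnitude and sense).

I = MR² = (22.0)(0.0966)² = 0.2053 kg·m².
Taking counterclockwise as positive: τ₁ = +(49.2)(0.0966) = +4.753 N·m; τ₂ = −(22.7)(0.0966) = −2.193 N·m.
Net torque τ = 2.560 N·m.
α = τ/I = 2.560/0.2053 = 12.47 rad/s².

α ≈ 12.5 rad/s², counterclockwise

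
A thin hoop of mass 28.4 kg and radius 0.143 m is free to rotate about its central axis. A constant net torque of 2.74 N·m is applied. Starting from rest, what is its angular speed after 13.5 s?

I = MR² = (28.4)(0.143)² = 0.5808 kg·m².
α = τ/I = 2.74/0.5808 = 4.718 rad/s².
ω = ω₀ + αt = 0 + (4.718)(13.5) = 63.69 rad/s.

ω ≈ 63.7 rad/s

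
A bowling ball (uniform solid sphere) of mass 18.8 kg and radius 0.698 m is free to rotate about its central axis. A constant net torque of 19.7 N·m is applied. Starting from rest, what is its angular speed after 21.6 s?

I = (2/5)MR² = (2/5)(18.8)(0.698)² = 3.664 kg·m².
α = τ/I = 19.7/3.664 = 5.377 rad/s².
ω = ω₀ + αt = 0 + (5.377)(21.6) = 116.1 rad/s.

ω ≈ 116 rad/s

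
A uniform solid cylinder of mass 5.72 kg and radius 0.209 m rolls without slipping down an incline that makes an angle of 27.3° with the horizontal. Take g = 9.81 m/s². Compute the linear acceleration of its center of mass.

a ≈ 3.00 m/s²

Translation along the incline: Mg sinθ − f = Ma.
Rotation about the center: fR = Iα with I = ½MR². No-slip gives a = αR, so f = (I/R²)a = (1/2)M a.
Substituting: Mg sinθ = (1 + 0.5000)Ma, so a = g sinθ/(1 + 0.5000) = (9.81) sin 27.3° / 1.500 = 3.000 m/s².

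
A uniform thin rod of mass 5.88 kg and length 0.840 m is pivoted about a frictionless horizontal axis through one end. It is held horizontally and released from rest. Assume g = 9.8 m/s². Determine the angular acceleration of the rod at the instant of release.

α ≈ 17.5 rad/s²

About the pivot, I = (1/3)ML² = (1/3)(5.88)(0.840)² = 1.383 kg·m².
The weight acts at the center, a distance L/2 = 0.4200 m from the pivot; τ = Mg(L/2) = 24.20 N·m.
α = τ/I = 24.20/1.383 = 17.50 rad/s².
(Equivalently α = (3g/(2L)) = 17.50 rad/s².)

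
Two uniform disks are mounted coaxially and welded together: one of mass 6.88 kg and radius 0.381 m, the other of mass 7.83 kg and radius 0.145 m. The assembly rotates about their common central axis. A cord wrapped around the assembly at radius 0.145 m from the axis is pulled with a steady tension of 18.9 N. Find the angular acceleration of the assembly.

α ≈ 4.71 rad/s²

I = ½M₁R₁² + ½M₂R₂² = ½(6.88)(0.381)² + ½(7.83)(0.145)² = 0.5817 kg·m².
τ = F r = (18.9)(0.145) = 2.740 N·m.
α = τ/I = 2.740/0.5817 = 4.711 rad/s².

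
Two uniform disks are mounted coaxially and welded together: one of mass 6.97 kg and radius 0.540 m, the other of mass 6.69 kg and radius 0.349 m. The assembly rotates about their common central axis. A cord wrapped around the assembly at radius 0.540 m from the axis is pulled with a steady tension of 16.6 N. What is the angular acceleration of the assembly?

α ≈ 6.30 rad/s²

I = ½M₁R₁² + ½M₂R₂² = ½(6.97)(0.540)² + ½(6.69)(0.349)² = 1.424 kg·m².
τ = F r = (16.6)(0.540) = 8.964 N·m.
α = τ/I = 8.964/1.424 = 6.296 rad/s².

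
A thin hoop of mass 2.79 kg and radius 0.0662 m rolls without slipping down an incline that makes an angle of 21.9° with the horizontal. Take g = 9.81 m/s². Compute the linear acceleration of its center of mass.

a ≈ 1.83 m/s²

Translation along the incline: Mg sinθ − f = Ma.
Rotation about the center: fR = Iα with I = MR². No-slip gives a = αR, so f = (I/R²)a = M a.
Substituting: Mg sinθ = (1 + 1.000)Ma, so a = g sinθ/(1 + 1.000) = (9.81) sin 21.9° / 2.000 = 1.830 m/s².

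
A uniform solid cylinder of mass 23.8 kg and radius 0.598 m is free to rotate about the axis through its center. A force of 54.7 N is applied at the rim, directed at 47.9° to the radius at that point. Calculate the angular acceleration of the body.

I = ½MR² = (1/2)(23.8)(0.598)² = 4.255 kg·m².
Only the tangential component produces torque: τ = F R sinθ = (54.7)(0.598) sin 47.9° = 24.27 N·m.
From τ = Iα: α = 24.27/4.255 = 5.703 rad/s².

α ≈ 5.70 rad/s²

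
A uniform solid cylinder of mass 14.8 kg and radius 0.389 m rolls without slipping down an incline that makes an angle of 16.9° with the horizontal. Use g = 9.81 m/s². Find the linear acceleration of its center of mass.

a ≈ 1.90 m/s²

Translation along the incline: Mg sinθ − f = Ma.
Rotation about the center: fR = Iα with I = ½MR². No-slip gives a = αR, so f = (I/R²)a = (1/2)M a.
Substituting: Mg sinθ = (1 + 0.5000)Ma, so a = g sinθ/(1 + 0.5000) = (9.81) sin 16.9° / 1.500 = 1.901 m/s².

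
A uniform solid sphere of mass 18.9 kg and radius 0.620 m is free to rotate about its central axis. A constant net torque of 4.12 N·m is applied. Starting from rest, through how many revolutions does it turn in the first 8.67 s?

I = (2/5)MR² = (2/5)(18.9)(0.620)² = 2.906 kg·m².
α = τ/I = 4.12/2.906 = 1.418 rad/s².
θ = ½αt² = ½(1.418)(8.67)² = 53.28 rad.
Revolutions = θ/(2π) = 8.480.

≈ 8.48 revolutions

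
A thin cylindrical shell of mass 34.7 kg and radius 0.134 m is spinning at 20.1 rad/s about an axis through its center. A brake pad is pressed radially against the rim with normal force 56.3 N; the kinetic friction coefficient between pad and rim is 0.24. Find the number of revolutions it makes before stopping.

I = MR² = (34.7)(0.134)² = 0.6231 kg·m².
Friction force f = μN = (0.24)(56.3) = 13.51 N at the rim; torque magnitude τ = fR = 1.811 N·m, opposing ω.
|α| = τ/I = 1.811/0.6231 = 2.906 rad/s² (deceleration).
ω² = ω₀² − 2|α|θ with ω = 0 ⇒ θ = ω₀²/(2|α|) = 69.51 rad = 11.06 rev.

≈ 11.1 revolutions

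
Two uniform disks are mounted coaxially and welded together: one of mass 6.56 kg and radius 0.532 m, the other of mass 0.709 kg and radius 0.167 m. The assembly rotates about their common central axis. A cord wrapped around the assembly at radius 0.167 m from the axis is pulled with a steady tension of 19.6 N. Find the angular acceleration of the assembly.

I = ½M₁R₁² + ½M₂R₂² = ½(6.56)(0.532)² + ½(0.709)(0.167)² = 0.9382 kg·m².
τ = F r = (19.6)(0.167) = 3.273 N·m.
α = τ/I = 3.273/0.9382 = 3.489 rad/s².

α ≈ 3.49 rad/s²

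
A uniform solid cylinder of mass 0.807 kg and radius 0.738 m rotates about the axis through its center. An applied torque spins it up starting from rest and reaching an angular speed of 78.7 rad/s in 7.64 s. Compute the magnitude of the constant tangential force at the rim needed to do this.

I = ½MR² = (1/2)(0.807)(0.738)² = 0.2198 kg·m².
α = Δω/Δt = (78.7 − 0)/7.64 = 10.30 rad/s².
The required torque is τ = Iα = (0.2198)(10.30) = 2.264 N·m.
A tangential force at the rim gives τ = FR, so F = τ/R = 2.264/0.738 = 3.067 N.

F ≈ 3.07 N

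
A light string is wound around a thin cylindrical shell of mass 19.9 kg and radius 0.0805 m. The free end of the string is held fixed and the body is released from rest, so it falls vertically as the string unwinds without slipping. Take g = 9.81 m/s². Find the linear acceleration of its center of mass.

Translation: Mg − T = Ma. Rotation about the center: TR = Iα with I = MR².
With a = αR: T = (I/R²)a = M a, so Mg = (1 + 1.000)Ma.
a = g/(1 + 1.000) = 9.81/2.000 = 4.905 m/s².

a ≈ 4.91 m/s²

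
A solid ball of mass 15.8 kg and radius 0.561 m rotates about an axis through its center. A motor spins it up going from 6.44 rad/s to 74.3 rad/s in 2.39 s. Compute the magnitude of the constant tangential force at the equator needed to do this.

I = (2/5)MR² = (2/5)(15.8)(0.561)² = 1.989 kg·m².
α = Δω/Δt = (74.3 − 6.44)/2.39 = 28.39 rad/s².
The required torque is τ = Iα = (1.989)(28.39) = 56.48 N·m.
A tangential force at the equator gives τ = FR, so F = τ/R = 56.48/0.561 = 100.7 N.

F ≈ 101 N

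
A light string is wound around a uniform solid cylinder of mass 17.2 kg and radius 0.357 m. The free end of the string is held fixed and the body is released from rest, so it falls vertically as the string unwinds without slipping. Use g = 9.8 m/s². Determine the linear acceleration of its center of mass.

Translation: Mg − T = Ma. Rotation about the center: TR = Iα with I = ½MR².
With a = αR: T = (I/R²)a = (1/2)M a, so Mg = (1 + 0.5000)Ma.
a = g/(1 + 0.5000) = 9.8/1.500 = 6.533 m/s².

a ≈ 6.53 m/s²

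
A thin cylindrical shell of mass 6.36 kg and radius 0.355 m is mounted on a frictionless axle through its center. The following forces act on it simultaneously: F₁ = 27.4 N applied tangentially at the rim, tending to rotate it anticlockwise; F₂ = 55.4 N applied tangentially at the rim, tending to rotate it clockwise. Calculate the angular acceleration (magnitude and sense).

I = MR² = (6.36)(0.355)² = 0.8015 kg·m².
Taking anticlockwise as positive: τ₁ = +(27.4)(0.355) = +9.727 N·m; τ₂ = −(55.4)(0.355) = −19.67 N·m.
Net torque τ = -9.940 N·m.
α = τ/I = -9.940/0.8015 = -12.40 rad/s².

α ≈ 12.4 rad/s², clockwise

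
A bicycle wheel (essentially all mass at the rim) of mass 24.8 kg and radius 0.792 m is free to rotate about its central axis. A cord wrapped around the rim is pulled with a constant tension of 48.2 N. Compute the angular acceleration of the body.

α ≈ 2.45 rad/s²

I = MR² = (24.8)(0.792)² = 15.56 kg·m².
τ = F R = (48.2)(0.792) = 38.17 N·m.
Newton's second law for rotation, τ = Iα, gives α = τ/I = 38.17/15.56 = 2.454 rad/s².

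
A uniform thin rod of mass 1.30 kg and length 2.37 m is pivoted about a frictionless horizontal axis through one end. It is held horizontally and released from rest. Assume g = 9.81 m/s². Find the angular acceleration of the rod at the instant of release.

α ≈ 6.21 rad/s²

About the pivot, I = (1/3)ML² = (1/3)(1.30)(2.37)² = 2.434 kg·m².
The weight acts at the center, a distance L/2 = 1.185 m from the pivot; τ = Mg(L/2) = 15.11 N·m.
α = τ/I = 15.11/2.434 = 6.209 rad/s².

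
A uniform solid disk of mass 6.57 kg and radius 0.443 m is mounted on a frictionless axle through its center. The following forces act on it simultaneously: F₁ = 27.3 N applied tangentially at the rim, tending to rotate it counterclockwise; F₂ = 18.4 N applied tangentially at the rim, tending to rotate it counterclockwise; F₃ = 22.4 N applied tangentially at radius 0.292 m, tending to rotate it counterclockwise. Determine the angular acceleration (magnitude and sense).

α ≈ 41.5 rad/s², counterclockwise

I = ½MR² = (1/2)(6.57)(0.443)² = 0.6447 kg·m².
Taking counterclockwise as positive: τ₁ = +(27.3)(0.443) = +12.09 N·m; τ₂ = +(18.4)(0.443) = +8.151 N·m; τ₃ = +(22.4)(0.292) = +6.541 N·m.
Net torque τ = 26.79 N·m.
α = τ/I = 26.79/0.6447 = 41.55 rad/s².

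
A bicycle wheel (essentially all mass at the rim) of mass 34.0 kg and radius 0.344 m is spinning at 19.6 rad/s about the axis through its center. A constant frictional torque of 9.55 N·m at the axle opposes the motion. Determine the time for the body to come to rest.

I = MR² = (34.0)(0.344)² = 4.023 kg·m².
The net torque has magnitude 9.55 N·m, opposing ω.
|α| = τ/I = 9.550/4.023 = 2.374 rad/s² (deceleration).
0 = ω₀ − |α|t ⇒ t = ω₀/|α| = 19.6/2.374 = 8.257 s.

t ≈ 8.26 s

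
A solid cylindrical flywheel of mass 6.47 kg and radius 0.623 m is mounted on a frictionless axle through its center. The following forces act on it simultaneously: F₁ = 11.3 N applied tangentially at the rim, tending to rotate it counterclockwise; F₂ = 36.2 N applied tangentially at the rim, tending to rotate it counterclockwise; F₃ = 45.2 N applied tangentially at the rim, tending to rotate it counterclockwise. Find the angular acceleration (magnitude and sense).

I = ½MR² = (1/2)(6.47)(0.623)² = 1.256 kg·m².
Taking counterclockwise as positive: τ₁ = +(11.3)(0.623) = +7.040 N·m; τ₂ = +(36.2)(0.623) = +22.55 N·m; τ₃ = +(45.2)(0.623) = +28.16 N·m.
Net torque τ = 57.75 N·m.
α = τ/I = 57.75/1.256 = 46.00 rad/s².

α ≈ 46.0 rad/s², counterclockwise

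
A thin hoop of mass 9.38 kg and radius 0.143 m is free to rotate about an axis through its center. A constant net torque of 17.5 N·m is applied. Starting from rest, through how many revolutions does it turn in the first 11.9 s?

≈ 1030 revolutions

I = MR² = (9.38)(0.143)² = 0.1918 kg·m².
α = τ/I = 17.5/0.1918 = 91.24 rad/s².
θ = ½αt² = ½(91.24)(11.9)² = 6460 rad.
Revolutions = θ/(2π) = 1028.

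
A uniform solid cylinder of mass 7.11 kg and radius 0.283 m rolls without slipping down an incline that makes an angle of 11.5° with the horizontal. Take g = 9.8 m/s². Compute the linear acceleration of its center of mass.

a ≈ 1.30 m/s²

Translation along the incline: Mg sinθ − f = Ma.
Rotation about the center: fR = Iα with I = ½MR². No-slip gives a = αR, so f = (I/R²)a = (1/2)M a.
Substituting: Mg sinθ = (1 + 0.5000)Ma, so a = g sinθ/(1 + 0.5000) = (9.8) sin 11.5° / 1.500 = 1.303 m/s².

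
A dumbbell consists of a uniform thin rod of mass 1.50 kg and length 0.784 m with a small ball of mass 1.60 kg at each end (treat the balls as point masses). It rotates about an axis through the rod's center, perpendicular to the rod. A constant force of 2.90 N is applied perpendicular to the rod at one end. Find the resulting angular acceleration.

I_rod = (1/12)ML² = (1/12)(1.50)(0.784)² = 0.07683 kg·m².
I_balls = 2·m·(L/2)² = 2(1.60)(0.3920)² = 0.4917 kg·m².
Total I = 0.5686 kg·m².
τ = F·(L/2) = (2.90)(0.392) = 1.137 N·m.
α = τ/I = 1.137/0.5686 = 1.999 rad/s².

α ≈ 2.00 rad/s²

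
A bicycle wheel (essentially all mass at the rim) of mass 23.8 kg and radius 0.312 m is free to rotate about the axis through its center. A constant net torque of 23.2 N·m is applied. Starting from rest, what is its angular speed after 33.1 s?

ω ≈ 331 rad/s

I = MR² = (23.8)(0.312)² = 2.317 kg·m².
α = τ/I = 23.2/2.317 = 10.01 rad/s².
ω = ω₀ + αt = 0 + (10.01)(33.1) = 331.5 rad/s.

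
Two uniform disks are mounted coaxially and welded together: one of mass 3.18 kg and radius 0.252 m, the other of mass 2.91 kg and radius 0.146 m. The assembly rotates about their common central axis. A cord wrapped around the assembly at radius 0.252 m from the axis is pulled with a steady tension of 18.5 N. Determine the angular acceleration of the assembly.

I = ½M₁R₁² + ½M₂R₂² = ½(3.18)(0.252)² + ½(2.91)(0.146)² = 0.1320 kg·m².
τ = F r = (18.5)(0.252) = 4.662 N·m.
α = τ/I = 4.662/0.1320 = 35.32 rad/s².

α ≈ 35.3 rad/s²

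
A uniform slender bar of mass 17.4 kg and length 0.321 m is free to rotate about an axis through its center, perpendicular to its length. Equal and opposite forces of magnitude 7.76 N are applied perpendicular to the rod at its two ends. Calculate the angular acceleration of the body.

I = (1/12)ML² = (1/12)(17.4)(0.321)² = 0.1494 kg·m².
The couple gives τ = F·(L/2) + F·(L/2) = F L = (7.76)(0.321) = 2.491 N·m.
From τ = Iα: α = 2.491/0.1494 = 16.67 rad/s².

α ≈ 16.7 rad/s²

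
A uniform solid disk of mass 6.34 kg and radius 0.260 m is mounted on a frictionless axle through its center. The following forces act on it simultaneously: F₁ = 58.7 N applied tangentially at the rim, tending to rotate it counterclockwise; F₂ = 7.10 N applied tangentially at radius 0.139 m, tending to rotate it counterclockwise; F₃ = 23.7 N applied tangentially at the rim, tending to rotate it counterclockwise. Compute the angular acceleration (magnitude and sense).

α ≈ 105 rad/s², counterclockwise

I = ½MR² = (1/2)(6.34)(0.260)² = 0.2143 kg·m².
Taking counterclockwise as positive: τ₁ = +(58.7)(0.260) = +15.26 N·m; τ₂ = +(7.10)(0.139) = +0.9869 N·m; τ₃ = +(23.7)(0.260) = +6.162 N·m.
Net torque τ = 22.41 N·m.
α = τ/I = 22.41/0.2143 = 104.6 rad/s².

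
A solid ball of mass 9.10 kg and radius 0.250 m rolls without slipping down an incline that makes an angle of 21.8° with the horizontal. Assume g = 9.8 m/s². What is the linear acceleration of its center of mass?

Translation along the incline: Mg sinθ − f = Ma.
Rotation about the center: fR = Iα with I = (2/5)MR². No-slip gives a = αR, so f = (I/R²)a = (2/5)M a.
Substituting: Mg sinθ = (1 + 0.4000)Ma, so a = g sinθ/(1 + 0.4000) = (9.8) sin 21.8° / 1.400 = 2.600 m/s².

a ≈ 2.60 m/s²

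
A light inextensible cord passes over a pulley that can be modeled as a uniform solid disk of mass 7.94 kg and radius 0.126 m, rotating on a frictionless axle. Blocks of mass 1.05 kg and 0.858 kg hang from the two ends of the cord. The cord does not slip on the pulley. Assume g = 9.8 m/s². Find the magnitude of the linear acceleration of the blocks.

I = ½MR² = (1/2)(7.94)(0.126)² = 0.06303 kg·m².
Heavier block: m₁g − T₁ = m₁a. Lighter block: T₂ − m₂g = m₂a.
Pulley: (T₁ − T₂)R = Iα = I(a/R), so T₁ − T₂ = (I/R²)a = (1/2)M_p a = 3.970·a.
Adding the three: (m₁ − m₂)g = (m₁ + m₂ + 3.970)a, so a = (1.05 − 0.858)(9.8)/(1.05 + 0.858 + 3.970) = 0.3201 m/s².

a ≈ 0.320 m/s²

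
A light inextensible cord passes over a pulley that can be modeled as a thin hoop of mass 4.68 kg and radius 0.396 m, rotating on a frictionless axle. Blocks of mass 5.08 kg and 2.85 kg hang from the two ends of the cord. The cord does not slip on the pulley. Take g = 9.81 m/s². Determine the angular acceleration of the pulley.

α ≈ 4.38 rad/s²

I = MR² = (4.68)(0.396)² = 0.7339 kg·m².
Heavier block: m₁g − T₁ = m₁a. Lighter block: T₂ − m₂g = m₂a.
Pulley: (T₁ − T₂)R = Iα = I(a/R), so T₁ − T₂ = (I/R²)a = 1·M_p a = 4.680·a.
Adding the three: (m₁ − m₂)g = (m₁ + m₂ + 4.680)a, so a = (5.08 − 2.85)(9.81)/(5.08 + 2.85 + 4.680) = 1.735 m/s².
α = a/R = 1.735/0.396 = 4.381 rad/s².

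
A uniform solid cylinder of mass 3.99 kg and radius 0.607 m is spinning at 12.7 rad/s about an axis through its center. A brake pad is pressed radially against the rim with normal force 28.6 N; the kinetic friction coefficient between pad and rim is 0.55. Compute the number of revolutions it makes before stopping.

I = ½MR² = (1/2)(3.99)(0.607)² = 0.7351 kg·m².
Friction force f = μN = (0.55)(28.6) = 15.73 N at the rim; torque magnitude τ = fR = 9.548 N·m, opposing ω.
|α| = τ/I = 9.548/0.7351 = 12.99 rad/s² (deceleration).
ω² = ω₀² − 2|α|θ with ω = 0 ⇒ θ = ω₀²/(2|α|) = 6.208 rad = 0.9881 rev.

≈ 0.988 revolutions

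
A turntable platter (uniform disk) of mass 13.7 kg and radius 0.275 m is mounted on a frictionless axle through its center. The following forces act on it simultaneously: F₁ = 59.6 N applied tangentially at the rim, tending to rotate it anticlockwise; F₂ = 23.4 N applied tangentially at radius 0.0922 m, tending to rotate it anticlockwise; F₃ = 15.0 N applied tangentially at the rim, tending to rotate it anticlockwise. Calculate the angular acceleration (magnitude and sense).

α ≈ 43.8 rad/s², anticlockwise

I = ½MR² = (1/2)(13.7)(0.275)² = 0.5180 kg·m².
Taking anticlockwise as positive: τ₁ = +(59.6)(0.275) = +16.39 N·m; τ₂ = +(23.4)(0.0922) = +2.157 N·m; τ₃ = +(15.0)(0.275) = +4.125 N·m.
Net torque τ = 22.67 N·m.
α = τ/I = 22.67/0.5180 = 43.77 rad/s².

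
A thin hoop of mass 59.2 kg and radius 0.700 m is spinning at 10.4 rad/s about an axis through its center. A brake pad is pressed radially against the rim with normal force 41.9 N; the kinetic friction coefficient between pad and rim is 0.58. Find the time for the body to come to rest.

I = MR² = (59.2)(0.700)² = 29.01 kg·m².
Friction force f = μN = (0.58)(41.9) = 24.30 N at the rim; torque magnitude τ = fR = 17.01 N·m, opposing ω.
|α| = τ/I = 17.01/29.01 = 0.5864 rad/s² (deceleration).
0 = ω₀ − |α|t ⇒ t = ω₀/|α| = 10.4/0.5864 = 17.73 s.

t ≈ 17.7 s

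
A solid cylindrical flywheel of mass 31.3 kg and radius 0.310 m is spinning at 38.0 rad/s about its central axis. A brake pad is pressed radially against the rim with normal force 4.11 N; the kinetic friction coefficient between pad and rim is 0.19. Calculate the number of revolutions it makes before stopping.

≈ 714 revolutions

I = ½MR² = (1/2)(31.3)(0.310)² = 1.504 kg·m².
Friction force f = μN = (0.19)(4.11) = 0.7809 N at the rim; torque magnitude τ = fR = 0.2421 N·m, opposing ω.
|α| = τ/I = 0.2421/1.504 = 0.1610 rad/s² (deceleration).
ω² = ω₀² − 2|α|θ with ω = 0 ⇒ θ = ω₀²/(2|α|) = 4486 rad = 713.9 rev.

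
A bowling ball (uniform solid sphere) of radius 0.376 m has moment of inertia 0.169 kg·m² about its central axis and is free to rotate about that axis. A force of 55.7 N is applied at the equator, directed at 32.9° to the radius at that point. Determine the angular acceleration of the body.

Only the tangential component produces torque: τ = F R sinθ = (55.7)(0.376) sin 32.9° = 11.38 N·m.
Newton's second law for rotation, τ = Iα, gives α = τ/I = 11.38/0.1690 = 67.31 rad/s².

α ≈ 67.3 rad/s²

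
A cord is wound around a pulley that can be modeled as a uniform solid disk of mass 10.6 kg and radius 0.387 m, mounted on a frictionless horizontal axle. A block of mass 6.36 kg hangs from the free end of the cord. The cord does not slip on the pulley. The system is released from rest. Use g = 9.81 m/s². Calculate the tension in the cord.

I = ½MR² = (1/2)(10.6)(0.387)² = 0.7938 kg·m².
Block: mg − T = ma. Pulley: TR = Iα. No-slip: a = αR, so T = (I/R²)a = 5.300·a.
Then mg = (m + 5.300)a, so a = (6.36)(9.81)/(6.36 + 5.300) = 5.351 m/s².
T = 5.300·a = 28.36 N.

T ≈ 28.4 N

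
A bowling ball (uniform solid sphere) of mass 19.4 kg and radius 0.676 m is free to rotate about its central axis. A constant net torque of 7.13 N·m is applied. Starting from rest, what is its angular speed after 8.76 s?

I = (2/5)MR² = (2/5)(19.4)(0.676)² = 3.546 kg·m².
α = τ/I = 7.13/3.546 = 2.011 rad/s².
ω = ω₀ + αt = 0 + (2.011)(8.76) = 17.61 rad/s.

ω ≈ 17.6 rad/s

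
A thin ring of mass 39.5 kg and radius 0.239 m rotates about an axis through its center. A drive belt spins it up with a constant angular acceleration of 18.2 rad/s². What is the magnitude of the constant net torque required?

τ ≈ 41.1 N·m

I = MR² = (39.5)(0.239)² = 2.256 kg·m².
τ = Iα = (2.256)(18.20) = 41.06 N·m.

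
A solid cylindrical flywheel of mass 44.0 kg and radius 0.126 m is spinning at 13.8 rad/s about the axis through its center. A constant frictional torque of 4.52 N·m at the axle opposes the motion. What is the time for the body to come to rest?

I = ½MR² = (1/2)(44.0)(0.126)² = 0.3493 kg·m².
The net torque has magnitude 4.52 N·m, opposing ω.
|α| = τ/I = 4.520/0.3493 = 12.94 rad/s² (deceleration).
0 = ω₀ − |α|t ⇒ t = ω₀/|α| = 13.8/12.94 = 1.066 s.

t ≈ 1.07 s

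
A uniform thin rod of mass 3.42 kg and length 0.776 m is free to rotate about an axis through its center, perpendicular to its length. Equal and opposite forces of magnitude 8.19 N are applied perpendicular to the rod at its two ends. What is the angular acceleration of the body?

α ≈ 37.0 rad/s²

I = (1/12)ML² = (1/12)(3.42)(0.776)² = 0.1716 kg·m².
The couple gives τ = F·(L/2) + F·(L/2) = F L = (8.19)(0.776) = 6.355 N·m.
Newton's second law for rotation, τ = Iα, gives α = τ/I = 6.355/0.1716 = 37.03 rad/s².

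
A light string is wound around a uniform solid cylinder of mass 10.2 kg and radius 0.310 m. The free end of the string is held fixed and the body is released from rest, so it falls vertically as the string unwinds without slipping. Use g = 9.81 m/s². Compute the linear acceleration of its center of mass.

a ≈ 6.54 m/s²

Translation: Mg − T = Ma. Rotation about the center: TR = Iα with I = ½MR².
With a = αR: T = (I/R²)a = (1/2)M a, so Mg = (1 + 0.5000)Ma.
a = g/(1 + 0.5000) = 9.81/1.500 = 6.540 m/s².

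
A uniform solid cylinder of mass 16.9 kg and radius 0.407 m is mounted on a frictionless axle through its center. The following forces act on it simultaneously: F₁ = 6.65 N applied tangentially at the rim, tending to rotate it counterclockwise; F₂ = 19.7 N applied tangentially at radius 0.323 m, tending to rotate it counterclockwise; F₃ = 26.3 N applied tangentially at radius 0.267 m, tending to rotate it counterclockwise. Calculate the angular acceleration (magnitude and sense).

α ≈ 11.5 rad/s², counterclockwise

I = ½MR² = (1/2)(16.9)(0.407)² = 1.400 kg·m².
Taking counterclockwise as positive: τ₁ = +(6.65)(0.407) = +2.707 N·m; τ₂ = +(19.7)(0.323) = +6.363 N·m; τ₃ = +(26.3)(0.267) = +7.022 N·m.
Net torque τ = 16.09 N·m.
α = τ/I = 16.09/1.400 = 11.50 rad/s².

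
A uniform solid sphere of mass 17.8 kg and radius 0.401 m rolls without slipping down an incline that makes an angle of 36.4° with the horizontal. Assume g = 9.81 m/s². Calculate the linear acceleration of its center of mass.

a ≈ 4.16 m/s²

Translation along the incline: Mg sinθ − f = Ma.
Rotation about the center: fR = Iα with I = (2/5)MR². No-slip gives a = αR, so f = (I/R²)a = (2/5)M a.
Substituting: Mg sinθ = (1 + 0.4000)Ma, so a = g sinθ/(1 + 0.4000) = (9.81) sin 36.4° / 1.400 = 4.158 m/s².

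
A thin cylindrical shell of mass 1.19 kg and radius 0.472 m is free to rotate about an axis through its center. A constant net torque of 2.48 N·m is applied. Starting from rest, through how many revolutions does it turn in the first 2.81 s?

≈ 5.88 revolutions

I = MR² = (1.19)(0.472)² = 0.2651 kg·m².
α = τ/I = 2.48/0.2651 = 9.355 rad/s².
θ = ½αt² = ½(9.355)(2.81)² = 36.93 rad.
Revolutions = θ/(2π) = 5.878.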